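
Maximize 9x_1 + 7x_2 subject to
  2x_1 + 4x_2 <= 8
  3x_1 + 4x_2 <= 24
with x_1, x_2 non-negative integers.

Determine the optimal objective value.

(x_1,x_2)=(4,0): 2·4+4·0=8≤8, 3·4+4·0=12≤24, objective 36.
(x_1,x_2)=(3,0): 2·3+4·0=6≤8, 3·3+4·0=9≤24, objective 27.
The best lattice point is (4,0), giving 36.

36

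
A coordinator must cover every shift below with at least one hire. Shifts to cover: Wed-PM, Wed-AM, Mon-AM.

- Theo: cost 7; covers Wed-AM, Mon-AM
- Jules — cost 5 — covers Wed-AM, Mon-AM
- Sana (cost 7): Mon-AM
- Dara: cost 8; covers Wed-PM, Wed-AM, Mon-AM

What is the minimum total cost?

8

The greedy cost-per-new-shift heuristic would pick Jules and Dara for 13, but a cheaper cover exists.
Dara alone covers Wed-PM, Wed-AM, Mon-AM — every shift.
Total cost: 8.
No cover costs less than 8.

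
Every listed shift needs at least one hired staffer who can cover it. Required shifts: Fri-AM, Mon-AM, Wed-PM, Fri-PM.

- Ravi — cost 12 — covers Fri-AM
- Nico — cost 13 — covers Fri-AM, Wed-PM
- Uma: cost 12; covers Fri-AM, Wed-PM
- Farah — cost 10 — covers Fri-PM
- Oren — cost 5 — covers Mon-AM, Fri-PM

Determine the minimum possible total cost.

This is a weighted set-cover instance.
Choose Uma and Oren: together they cover Fri-AM, Mon-AM, Wed-PM, Fri-PM — every shift.
Total cost: 12 + 5 = 17.
No cover costs less than 17.

17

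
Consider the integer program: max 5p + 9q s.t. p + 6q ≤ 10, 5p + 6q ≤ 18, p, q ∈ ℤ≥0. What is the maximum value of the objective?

(p,q)=(2,1): 1·2+6·1=8≤10, 5·2+6·1=16≤18, objective 19.
(p,q)=(3,0): 1·3+6·0=3≤10, 5·3+6·0=15≤18, objective 15.
(p,q)=(1,1): 1·1+6·1=7≤10, 5·1+6·1=11≤18, objective 14.
The best lattice point is (2,1), giving 19.

19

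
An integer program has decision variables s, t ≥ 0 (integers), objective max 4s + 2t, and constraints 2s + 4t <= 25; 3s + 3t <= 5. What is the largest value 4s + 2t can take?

The continuous relaxation peaks at (1.67, 0) with value 6.67; rounding to a feasible lattice point costs some objective.
(s,t)=(1,0): 2·1+4·0=2≤25, 3·1+3·0=3≤5, objective 4.
(s,t)=(0,1): 2·0+4·1=4≤25, 3·0+3·1=3≤5, objective 2.
(s,t)=(0,0): 2·0+4·0=0≤25, 3·0+3·0=0≤5, objective 0.
The best lattice point is (1,0), giving 4.

4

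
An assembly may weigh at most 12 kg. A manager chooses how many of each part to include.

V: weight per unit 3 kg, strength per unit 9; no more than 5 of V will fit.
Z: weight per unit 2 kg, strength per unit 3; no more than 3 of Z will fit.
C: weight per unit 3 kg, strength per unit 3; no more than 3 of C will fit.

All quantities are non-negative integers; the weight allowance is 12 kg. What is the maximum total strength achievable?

Take 4×V: weight 12 ≤ 12, strength 4·9 = 36.
No other integer combination yields more.

36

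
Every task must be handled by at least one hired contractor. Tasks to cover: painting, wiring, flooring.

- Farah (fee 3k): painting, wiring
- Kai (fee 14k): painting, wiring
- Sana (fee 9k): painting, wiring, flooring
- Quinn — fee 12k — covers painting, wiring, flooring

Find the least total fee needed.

9

Sana alone covers painting, wiring, flooring — every task.
Total fee: 9.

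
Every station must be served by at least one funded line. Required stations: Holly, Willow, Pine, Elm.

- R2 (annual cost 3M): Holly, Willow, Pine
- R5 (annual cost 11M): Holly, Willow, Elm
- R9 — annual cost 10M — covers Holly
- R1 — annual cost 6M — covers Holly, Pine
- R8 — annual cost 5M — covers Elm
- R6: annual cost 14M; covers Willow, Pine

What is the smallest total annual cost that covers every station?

8

This is a weighted set-cover instance.
Choose R2 and R8: together they cover Holly, Willow, Pine, Elm — every station.
Total annual cost: 3 + 5 = 8.
No cover costs less than 8.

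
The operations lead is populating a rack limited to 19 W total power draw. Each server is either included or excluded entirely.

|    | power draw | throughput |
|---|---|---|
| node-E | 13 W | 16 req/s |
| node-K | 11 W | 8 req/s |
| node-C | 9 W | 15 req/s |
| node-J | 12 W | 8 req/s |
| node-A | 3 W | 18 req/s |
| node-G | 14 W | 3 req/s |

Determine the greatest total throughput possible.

Allowing fractional choices, the relaxed optimum would be about 41.6, but servers are indivisible.
node-E + node-A: power draw 13 + 3 = 16 ≤ 19, throughput 16 + 18 = 34.
node-C + node-A: power draw 9 + 3 = 12 ≤ 19, throughput 15 + 18 = 33.
Best is node-E and node-A with total throughput 34.

34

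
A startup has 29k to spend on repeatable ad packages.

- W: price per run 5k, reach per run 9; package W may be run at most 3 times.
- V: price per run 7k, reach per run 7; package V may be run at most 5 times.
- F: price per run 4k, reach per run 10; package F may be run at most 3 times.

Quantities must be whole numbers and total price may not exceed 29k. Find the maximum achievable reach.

57

2×W, 1×V, and 3×F: price 29 ≤ 29, reach 2·9 + 1·7 + 3·10 = 55.
3×W and 3×F: price 27 ≤ 29, reach 3·9 + 3·10 = 57.
Best is 57.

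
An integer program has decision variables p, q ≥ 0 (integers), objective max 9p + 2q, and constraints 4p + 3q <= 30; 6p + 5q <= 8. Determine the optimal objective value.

Relaxing integrality, the LP optimum is 12.00 at (p,q) = (1.33, 0), which is not an integer point.
(p,q)=(1,0): 4·1+3·0=4≤30, 6·1+5·0=6≤8, objective 9.
(p,q)=(0,1): 4·0+3·1=3≤30, 6·0+5·1=5≤8, objective 2.
(p,q)=(0,0): 4·0+3·0=0≤30, 6·0+5·0=0≤8, objective 0.
Maximum is 9 at (p,q)=(1,0).

9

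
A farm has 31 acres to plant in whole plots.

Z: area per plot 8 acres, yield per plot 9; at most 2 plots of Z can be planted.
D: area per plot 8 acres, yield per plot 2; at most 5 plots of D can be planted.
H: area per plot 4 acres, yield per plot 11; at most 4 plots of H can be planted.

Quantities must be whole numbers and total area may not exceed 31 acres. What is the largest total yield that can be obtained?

This is a bounded integer knapsack.
1×Z and 4×H: area 24 ≤ 31, yield 1·9 + 4·11 = 53.
2×Z and 3×H: area 28 ≤ 31, yield 2·9 + 3·11 = 51.
Best is 53.

53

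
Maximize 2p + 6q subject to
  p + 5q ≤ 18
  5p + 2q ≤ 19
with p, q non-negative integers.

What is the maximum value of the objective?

22

Relaxing integrality, the LP optimum is 23.65 at (p,q) = (2.57, 3.09), which is not an integer point.
(p,q)=(2,3): 1·2+5·3=17≤18, 5·2+2·3=16≤19, objective 22.
(p,q)=(1,3): 1·1+5·3=16≤18, 5·1+2·3=11≤19, objective 20.
(p,q)=(3,2): 1·3+5·2=13≤18, 5·3+2·2=19≤19, objective 18.
No feasible integer point exceeds 22.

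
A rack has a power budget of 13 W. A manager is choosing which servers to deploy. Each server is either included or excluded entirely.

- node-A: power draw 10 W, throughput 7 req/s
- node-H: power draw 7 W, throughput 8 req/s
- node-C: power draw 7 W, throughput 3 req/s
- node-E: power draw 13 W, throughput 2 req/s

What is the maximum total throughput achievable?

Allowing fractional choices, the relaxed optimum would be about 12.2, but servers are indivisible.
node-H: power draw 7 ≤ 13, throughput 8.
node-A: power draw 10 ≤ 13, throughput 7.
Best is node-H with total throughput 8.

8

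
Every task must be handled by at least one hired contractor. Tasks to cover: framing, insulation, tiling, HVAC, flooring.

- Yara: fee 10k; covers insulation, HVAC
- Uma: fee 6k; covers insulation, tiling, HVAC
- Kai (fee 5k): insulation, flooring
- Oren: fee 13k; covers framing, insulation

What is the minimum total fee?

Choose Uma, Kai, and Oren: together they cover framing, insulation, tiling, HVAC, flooring — every task.
Total fee: 6 + 5 + 13 = 24.
No cover costs less than 24.

24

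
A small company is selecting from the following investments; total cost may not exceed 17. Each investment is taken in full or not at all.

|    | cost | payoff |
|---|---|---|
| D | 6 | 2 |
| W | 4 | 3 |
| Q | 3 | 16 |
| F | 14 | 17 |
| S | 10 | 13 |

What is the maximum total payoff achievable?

33

This is a 0-1 knapsack instance.
Q + F: cost 3 + 14 = 17 ≤ 17, payoff 16 + 17 = 33.
Q + S: cost 3 + 10 = 13 ≤ 17, payoff 16 + 13 = 29.
W + Q + S: cost 4 + 3 + 10 = 17 ≤ 17, payoff 3 + 16 + 13 = 32.
Best is Q and F with total payoff 33.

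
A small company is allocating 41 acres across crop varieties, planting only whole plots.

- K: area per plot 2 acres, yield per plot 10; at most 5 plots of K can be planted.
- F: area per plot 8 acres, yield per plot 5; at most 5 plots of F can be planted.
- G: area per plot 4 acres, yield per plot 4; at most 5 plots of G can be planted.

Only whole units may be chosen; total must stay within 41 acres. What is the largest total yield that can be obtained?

75

K has the best ratio (10/2); taking only K gives at most 5×10 = 50 (stopped by the supply cap of 5).
Mixing does better — 5×K, 1×F, and 5×G: area 38 ≤ 41, yield 5·10 + 1·5 + 5·4 = 75.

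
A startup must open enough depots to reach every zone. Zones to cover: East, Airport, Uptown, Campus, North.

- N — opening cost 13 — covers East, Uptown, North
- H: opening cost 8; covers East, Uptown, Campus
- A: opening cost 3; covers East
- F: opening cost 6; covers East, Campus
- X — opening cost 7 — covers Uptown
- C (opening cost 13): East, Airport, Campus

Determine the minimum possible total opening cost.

26

The greedy cost-per-new-zone heuristic would pick H, N, and C for 34, but a cheaper cover exists.
Choose N and C: together they cover East, Airport, Uptown, Campus, North — every zone.
Total opening cost: 13 + 13 = 26.
No cover costs less than 26.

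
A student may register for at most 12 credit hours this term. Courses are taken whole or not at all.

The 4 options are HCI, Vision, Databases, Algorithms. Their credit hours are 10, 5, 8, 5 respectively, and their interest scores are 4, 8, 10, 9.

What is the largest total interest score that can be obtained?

17

Take Vision and Algorithms: credit hours 5 + 5 = 10 ≤ 12, interest score 8 + 9 = 17.
No other feasible combination does better.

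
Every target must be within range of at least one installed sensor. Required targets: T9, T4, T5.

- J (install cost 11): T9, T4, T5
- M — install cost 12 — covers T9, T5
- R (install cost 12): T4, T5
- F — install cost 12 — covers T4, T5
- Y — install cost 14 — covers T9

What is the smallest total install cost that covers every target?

J alone covers T9, T4, T5 — every target.
Total install cost: 11.

11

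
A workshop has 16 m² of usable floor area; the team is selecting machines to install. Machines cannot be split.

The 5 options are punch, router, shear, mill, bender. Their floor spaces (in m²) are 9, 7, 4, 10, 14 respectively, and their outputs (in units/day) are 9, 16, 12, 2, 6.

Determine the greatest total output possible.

Take router and shear: floor space 7 + 4 = 11 ≤ 16, output 16 + 12 = 28.
No other feasible combination does better.

28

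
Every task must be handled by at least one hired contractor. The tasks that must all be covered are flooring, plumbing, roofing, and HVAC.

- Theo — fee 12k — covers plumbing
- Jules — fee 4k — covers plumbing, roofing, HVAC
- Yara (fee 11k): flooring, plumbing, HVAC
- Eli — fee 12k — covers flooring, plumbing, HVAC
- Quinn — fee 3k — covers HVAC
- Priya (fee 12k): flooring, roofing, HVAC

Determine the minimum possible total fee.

Choose Jules and Yara: together they cover flooring, plumbing, roofing, HVAC — every task.
Total fee: 4 + 11 = 15.
No cover costs less than 15.

15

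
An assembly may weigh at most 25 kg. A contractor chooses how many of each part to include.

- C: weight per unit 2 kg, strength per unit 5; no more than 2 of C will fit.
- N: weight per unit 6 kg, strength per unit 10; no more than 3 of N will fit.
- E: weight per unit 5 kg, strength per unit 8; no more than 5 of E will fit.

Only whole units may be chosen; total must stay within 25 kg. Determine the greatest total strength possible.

44

This is a bounded integer knapsack.
2×C, 1×N, and 3×E: weight 25 ≤ 25, strength 2·5 + 1·10 + 3·8 = 44.
1×C, 3×N, and 1×E: weight 25 ≤ 25, strength 1·5 + 3·10 + 1·8 = 43.
Best is 44.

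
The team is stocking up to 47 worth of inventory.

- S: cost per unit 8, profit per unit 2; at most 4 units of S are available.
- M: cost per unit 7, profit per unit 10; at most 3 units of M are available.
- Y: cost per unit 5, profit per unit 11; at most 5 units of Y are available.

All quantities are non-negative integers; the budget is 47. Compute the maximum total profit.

This is a bounded integer knapsack.
Take 3×M and 5×Y: cost 46 ≤ 47, profit 3·10 + 5·11 = 85.
Y has the best ratio (11/5) and is taken to its limit of 5; remaining capacity is filled optimally with the others.

85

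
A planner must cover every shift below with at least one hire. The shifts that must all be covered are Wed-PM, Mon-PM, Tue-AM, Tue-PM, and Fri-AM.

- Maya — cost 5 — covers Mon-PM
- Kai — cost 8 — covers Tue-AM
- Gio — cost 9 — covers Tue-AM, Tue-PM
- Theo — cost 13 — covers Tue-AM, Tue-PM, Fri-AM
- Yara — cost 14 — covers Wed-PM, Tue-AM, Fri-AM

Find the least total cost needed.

28

The greedy cost-per-new-shift heuristic would pick Theo, Maya, and Yara for 32, but a cheaper cover exists.
Choose Maya, Gio, and Yara: together they cover Wed-PM, Mon-PM, Tue-AM, Tue-PM, Fri-AM — every shift.
Total cost: 5 + 9 + 14 = 28.
No cover costs less than 28.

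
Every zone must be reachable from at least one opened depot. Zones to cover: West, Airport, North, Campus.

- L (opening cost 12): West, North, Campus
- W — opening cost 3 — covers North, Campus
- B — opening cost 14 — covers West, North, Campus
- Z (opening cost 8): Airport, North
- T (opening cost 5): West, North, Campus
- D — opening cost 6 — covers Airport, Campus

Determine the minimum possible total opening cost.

Choose T and D: together they cover West, Airport, North, Campus — every zone.
Total opening cost: 5 + 6 = 11.

11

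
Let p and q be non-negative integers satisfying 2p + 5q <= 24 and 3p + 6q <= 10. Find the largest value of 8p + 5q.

24

Relaxing integrality, the LP optimum is 26.67 at (p,q) = (3.33, 0), which is not an integer point.
(p,q)=(3,0): 2·3+5·0=6≤24, 3·3+6·0=9≤10, objective 24.
(p,q)=(2,0): 2·2+5·0=4≤24, 3·2+6·0=6≤10, objective 16.
The best lattice point is (3,0), giving 24.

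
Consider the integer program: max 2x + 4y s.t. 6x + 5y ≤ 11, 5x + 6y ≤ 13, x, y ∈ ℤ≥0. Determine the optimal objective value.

8

(x,y)=(0,2): 6·0+5·2=10≤11, 5·0+6·2=12≤13, objective 8.
(x,y)=(1,1): 6·1+5·1=11≤11, 5·1+6·1=11≤13, objective 6.
(x,y)=(0,1): 6·0+5·1=5≤11, 5·0+6·1=6≤13, objective 4.
The best lattice point is (0,2), giving 8.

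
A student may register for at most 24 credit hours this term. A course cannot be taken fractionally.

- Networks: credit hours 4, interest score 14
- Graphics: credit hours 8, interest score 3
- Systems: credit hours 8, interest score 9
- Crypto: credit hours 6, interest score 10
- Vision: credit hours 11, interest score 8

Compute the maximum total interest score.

33

Networks + Systems + Crypto: credit hours 4 + 8 + 6 = 18 ≤ 24, interest score 14 + 9 + 10 = 33.
Networks + Crypto + Vision: credit hours 4 + 6 + 11 = 21 ≤ 24, interest score 14 + 10 + 8 = 32.
Best is Networks, Systems, and Crypto with total interest score 33.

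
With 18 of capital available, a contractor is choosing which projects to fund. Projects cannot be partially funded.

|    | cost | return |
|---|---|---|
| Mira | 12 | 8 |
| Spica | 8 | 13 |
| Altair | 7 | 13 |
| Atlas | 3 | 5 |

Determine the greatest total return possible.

31

Take Spica, Altair, and Atlas: cost 8 + 7 + 3 = 18 ≤ 18, return 13 + 13 + 5 = 31.
No other feasible combination does better.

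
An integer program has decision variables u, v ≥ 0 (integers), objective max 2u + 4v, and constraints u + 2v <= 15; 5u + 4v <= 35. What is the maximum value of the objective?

(u,v)=(1,7) is feasible, giving 30.
(u,v)=(0,7) is feasible, giving 28.
(u,v)=(2,6) is feasible, giving 28.
(u,v)=(1,6) is feasible, giving 26.
Maximum is 30 at (u,v)=(1,7).

30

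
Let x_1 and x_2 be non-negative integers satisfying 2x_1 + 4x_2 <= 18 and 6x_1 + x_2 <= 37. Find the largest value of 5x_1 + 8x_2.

The continuous relaxation peaks at (5.91, 1.55) with value 41.91; rounding to a feasible lattice point costs some objective.
(x_1,x_2)=(5,2): 2·5+4·2=18≤18, 6·5+1·2=32≤37, objective 41.
(x_1,x_2)=(6,1): 2·6+4·1=16≤18, 6·6+1·1=37≤37, objective 38.
(x_1,x_2)=(4,2): 2·4+4·2=16≤18, 6·4+1·2=26≤37, objective 36.
The best lattice point is (5,2), giving 41.

41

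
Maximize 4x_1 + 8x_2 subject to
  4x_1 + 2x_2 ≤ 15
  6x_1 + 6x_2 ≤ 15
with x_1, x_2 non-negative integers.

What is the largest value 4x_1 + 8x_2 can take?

Relaxing integrality, the LP optimum is 20.00 at (x_1,x_2) = (0, 2.5), which is not an integer point.
(x_1,x_2)=(0,2) is feasible, giving 16.
(x_1,x_2)=(1,1) is feasible, giving 12.
(x_1,x_2)=(0,1) is feasible, giving 8.
No feasible integer point exceeds 16.

16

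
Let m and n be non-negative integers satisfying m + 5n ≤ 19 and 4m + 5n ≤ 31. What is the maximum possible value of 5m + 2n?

Relaxing integrality, the LP optimum is 38.75 at (m,n) = (7.75, 0), which is not an integer point.
(m,n)=(7,0): 1·7+5·0=7≤19, 4·7+5·0=28≤31, objective 35.
(m,n)=(6,1): 1·6+5·1=11≤19, 4·6+5·1=29≤31, objective 32.
(m,n)=(6,0): 1·6+5·0=6≤19, 4·6+5·0=24≤31, objective 30.
No feasible integer point exceeds 35.

35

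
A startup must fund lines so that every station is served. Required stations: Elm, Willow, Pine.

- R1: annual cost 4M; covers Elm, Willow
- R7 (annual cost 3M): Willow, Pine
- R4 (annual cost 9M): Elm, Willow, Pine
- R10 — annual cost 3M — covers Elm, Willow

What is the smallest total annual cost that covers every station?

This is an integer covering problem.
Choose R7 and R10: together they cover Elm, Willow, Pine — every station.
Total annual cost: 3 + 3 = 6.
No cover costs less than 6.

6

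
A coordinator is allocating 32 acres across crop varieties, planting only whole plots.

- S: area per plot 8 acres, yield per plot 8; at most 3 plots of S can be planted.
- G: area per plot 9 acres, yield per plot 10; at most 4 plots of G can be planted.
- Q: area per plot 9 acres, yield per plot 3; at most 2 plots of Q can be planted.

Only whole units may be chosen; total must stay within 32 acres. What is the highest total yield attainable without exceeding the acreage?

This is a bounded integer knapsack.
G has the best ratio (10/9); taking only G gives at most 3×10 = 30 (stopped by the area limit).
Optimal: 3×G: area 27 ≤ 32, yield 3·10 = 30.

30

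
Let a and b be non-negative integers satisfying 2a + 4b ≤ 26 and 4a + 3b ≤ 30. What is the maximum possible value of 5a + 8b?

55

(a,b)=(3,5): 2·3+4·5=26≤26, 4·3+3·5=27≤30, objective 55.
(a,b)=(4,4): 2·4+4·4=24≤26, 4·4+3·4=28≤30, objective 52.
No feasible integer point exceeds 55.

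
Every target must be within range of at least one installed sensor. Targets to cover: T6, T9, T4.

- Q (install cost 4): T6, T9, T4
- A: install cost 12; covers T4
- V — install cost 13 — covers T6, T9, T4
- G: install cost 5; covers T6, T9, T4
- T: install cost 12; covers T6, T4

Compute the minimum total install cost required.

Q alone covers T6, T9, T4 — every target.
Total install cost: 4.

4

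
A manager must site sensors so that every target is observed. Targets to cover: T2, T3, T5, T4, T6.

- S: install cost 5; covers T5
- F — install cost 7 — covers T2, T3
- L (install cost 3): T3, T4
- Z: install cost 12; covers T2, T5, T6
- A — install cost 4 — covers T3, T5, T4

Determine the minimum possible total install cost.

15

This is a weighted set-cover instance.
The greedy cost-per-new-target heuristic would pick A and Z for 16, but a cheaper cover exists.
Choose L and Z: together they cover T2, T3, T5, T4, T6 — every target.
Total install cost: 3 + 12 = 15.
No cover costs less than 15.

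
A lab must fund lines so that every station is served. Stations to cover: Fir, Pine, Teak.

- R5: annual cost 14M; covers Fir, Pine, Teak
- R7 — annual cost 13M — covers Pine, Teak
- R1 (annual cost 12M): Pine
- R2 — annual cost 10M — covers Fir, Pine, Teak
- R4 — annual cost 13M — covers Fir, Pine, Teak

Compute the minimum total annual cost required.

This is an integer covering problem.
R2 alone covers Fir, Pine, Teak — every station.
Total annual cost: 10.

10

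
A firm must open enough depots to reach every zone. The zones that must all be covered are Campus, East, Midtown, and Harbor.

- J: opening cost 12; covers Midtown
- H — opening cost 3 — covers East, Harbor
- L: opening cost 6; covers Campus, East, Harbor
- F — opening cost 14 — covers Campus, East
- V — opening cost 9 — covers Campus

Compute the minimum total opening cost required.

Choose J and L: together they cover Campus, East, Midtown, Harbor — every zone.
Total opening cost: 12 + 6 = 18.

18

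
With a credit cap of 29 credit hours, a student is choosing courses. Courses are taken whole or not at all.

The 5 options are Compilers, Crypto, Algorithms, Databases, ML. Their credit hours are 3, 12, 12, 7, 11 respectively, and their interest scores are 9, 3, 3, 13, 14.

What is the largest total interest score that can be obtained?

36

Allowing fractional choices, the relaxed optimum would be about 38.0, but courses are indivisible.
Databases + ML: credit hours 7 + 11 = 18 ≤ 29, interest score 13 + 14 = 27.
Compilers + Databases + ML: credit hours 3 + 7 + 11 = 21 ≤ 29, interest score 9 + 13 + 14 = 36.
Best is Compilers, Databases, and ML with total interest score 36.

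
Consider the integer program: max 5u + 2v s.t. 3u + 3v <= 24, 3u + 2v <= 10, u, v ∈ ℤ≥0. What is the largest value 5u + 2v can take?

(u,v)=(3,0) is feasible, giving 15.
(u,v)=(2,1) is feasible, giving 12.
(u,v)=(2,0) is feasible, giving 10.
No feasible integer point exceeds 15.

15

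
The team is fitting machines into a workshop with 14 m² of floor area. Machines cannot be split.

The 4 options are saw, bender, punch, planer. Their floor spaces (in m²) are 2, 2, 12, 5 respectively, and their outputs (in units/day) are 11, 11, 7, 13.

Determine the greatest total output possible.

35

Allowing fractional choices, the relaxed optimum would be about 37.9, but machines are indivisible.
bender + planer: floor space 2 + 5 = 7 ≤ 14, output 11 + 13 = 24.
saw + planer: floor space 2 + 5 = 7 ≤ 14, output 11 + 13 = 24.
saw + bender + planer: floor space 2 + 2 + 5 = 9 ≤ 14, output 11 + 11 + 13 = 35.
Best is saw, bender, and planer with total output 35.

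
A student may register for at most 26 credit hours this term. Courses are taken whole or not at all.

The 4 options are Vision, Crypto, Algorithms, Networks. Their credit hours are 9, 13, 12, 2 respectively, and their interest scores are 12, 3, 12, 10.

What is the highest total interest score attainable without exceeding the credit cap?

This is a 0-1 knapsack instance.
Allowing fractional choices, the relaxed optimum would be about 34.7, but courses are indivisible.
Vision + Algorithms + Networks: credit hours 9 + 12 + 2 = 23 ≤ 26, interest score 12 + 12 + 10 = 34.
Vision + Algorithms: credit hours 9 + 12 = 21 ≤ 26, interest score 12 + 12 = 24.
Vision + Crypto + Networks: credit hours 9 + 13 + 2 = 24 ≤ 26, interest score 12 + 3 + 10 = 25.
Best is Vision, Algorithms, and Networks with total interest score 34.

34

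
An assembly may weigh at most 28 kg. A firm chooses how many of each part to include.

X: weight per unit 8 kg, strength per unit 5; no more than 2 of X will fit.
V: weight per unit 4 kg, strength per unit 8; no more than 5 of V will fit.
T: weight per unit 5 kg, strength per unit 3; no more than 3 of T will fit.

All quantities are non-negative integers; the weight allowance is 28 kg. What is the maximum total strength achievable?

45

V has the best ratio (8/4); taking only V gives at most 5×8 = 40 (stopped by the supply cap of 5).
Mixing does better — 1×X and 5×V: weight 28 ≤ 28, strength 1·5 + 5·8 = 45.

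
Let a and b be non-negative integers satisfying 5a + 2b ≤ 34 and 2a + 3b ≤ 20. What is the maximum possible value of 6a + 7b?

(a,b)=(4,4) is feasible, giving 52.
(a,b)=(5,3) is feasible, giving 51.
(a,b)=(6,2) is feasible, giving 50.
(a,b)=(3,4) is feasible, giving 46.
Maximum is 52 at (a,b)=(4,4).

52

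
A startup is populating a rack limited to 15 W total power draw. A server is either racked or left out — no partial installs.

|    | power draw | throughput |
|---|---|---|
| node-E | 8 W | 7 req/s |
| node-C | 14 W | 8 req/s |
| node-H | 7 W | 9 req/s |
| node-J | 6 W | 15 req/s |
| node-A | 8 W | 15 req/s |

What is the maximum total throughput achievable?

30

This is a 0-1 knapsack instance.
Allowing fractional choices, the relaxed optimum would be about 31.3, but servers are indivisible.
node-J + node-A: power draw 6 + 8 = 14 ≤ 15, throughput 15 + 15 = 30.
node-H + node-A: power draw 7 + 8 = 15 ≤ 15, throughput 9 + 15 = 24.
node-H + node-J: power draw 7 + 6 = 13 ≤ 15, throughput 9 + 15 = 24.
Best is node-J and node-A with total throughput 30.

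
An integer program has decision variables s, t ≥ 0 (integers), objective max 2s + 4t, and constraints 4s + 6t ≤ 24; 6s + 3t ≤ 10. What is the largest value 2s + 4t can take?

Relaxing integrality, the LP optimum is 13.33 at (s,t) = (0, 3.33), which is not an integer point.
(s,t)=(0,3): 4·0+6·3=18≤24, 6·0+3·3=9≤10, objective 12.
(s,t)=(0,2): 4·0+6·2=12≤24, 6·0+3·2=6≤10, objective 8.
Maximum is 12 at (s,t)=(0,3).

12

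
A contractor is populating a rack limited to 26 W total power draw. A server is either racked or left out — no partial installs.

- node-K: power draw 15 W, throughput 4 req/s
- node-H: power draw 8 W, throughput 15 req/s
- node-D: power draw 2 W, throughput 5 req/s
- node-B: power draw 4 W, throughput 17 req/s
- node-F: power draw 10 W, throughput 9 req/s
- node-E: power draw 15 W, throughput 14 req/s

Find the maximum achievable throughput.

This is an integer program with binary decision variables.
Allowing fractional choices, the relaxed optimum would be about 48.2, but servers are indivisible.
node-H + node-B + node-F: power draw 8 + 4 + 10 = 22 ≤ 26, throughput 15 + 17 + 9 = 41.
node-H + node-D + node-B + node-F: power draw 8 + 2 + 4 + 10 = 24 ≤ 26, throughput 15 + 5 + 17 + 9 = 46.
node-H + node-D + node-B: power draw 8 + 2 + 4 = 14 ≤ 26, throughput 15 + 5 + 17 = 37.
Best is node-H, node-D, node-B, and node-F with total throughput 46.

46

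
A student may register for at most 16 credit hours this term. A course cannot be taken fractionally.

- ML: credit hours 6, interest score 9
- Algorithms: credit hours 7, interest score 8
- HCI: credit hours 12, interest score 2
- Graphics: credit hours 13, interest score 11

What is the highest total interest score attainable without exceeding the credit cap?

This is a 0-1 knapsack instance.
ML: credit hours 6 ≤ 16, interest score 9.
ML + Algorithms: credit hours 6 + 7 = 13 ≤ 16, interest score 9 + 8 = 17.
Graphics: credit hours 13 ≤ 16, interest score 11.
Best is ML and Algorithms with total interest score 17.

17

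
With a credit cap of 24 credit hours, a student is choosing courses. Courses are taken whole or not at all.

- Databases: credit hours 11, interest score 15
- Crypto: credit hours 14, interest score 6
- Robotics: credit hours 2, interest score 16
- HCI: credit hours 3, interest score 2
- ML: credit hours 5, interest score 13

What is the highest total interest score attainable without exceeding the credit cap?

Allowing fractional choices, the relaxed optimum would be about 47.3, but courses are indivisible.
Databases + Robotics + ML: credit hours 11 + 2 + 5 = 18 ≤ 24, interest score 15 + 16 + 13 = 44.
Databases + Robotics + HCI + ML: credit hours 11 + 2 + 3 + 5 = 21 ≤ 24, interest score 15 + 16 + 2 + 13 = 46.
Crypto + Robotics + HCI + ML: credit hours 14 + 2 + 3 + 5 = 24 ≤ 24, interest score 6 + 16 + 2 + 13 = 37.
Best is Databases, Robotics, HCI, and ML with total interest score 46.

46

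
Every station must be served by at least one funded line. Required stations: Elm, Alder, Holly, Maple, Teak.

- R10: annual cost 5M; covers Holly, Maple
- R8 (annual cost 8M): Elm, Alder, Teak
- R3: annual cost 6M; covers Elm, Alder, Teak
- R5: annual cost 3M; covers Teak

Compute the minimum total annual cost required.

11

Choose R10 and R3: together they cover Elm, Alder, Holly, Maple, Teak — every station.
Total annual cost: 5 + 6 = 11.
No cover costs less than 11.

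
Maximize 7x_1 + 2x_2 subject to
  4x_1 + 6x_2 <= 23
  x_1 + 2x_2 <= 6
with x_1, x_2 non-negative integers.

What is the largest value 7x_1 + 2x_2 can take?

Relaxing integrality, the LP optimum is 40.25 at (x_1,x_2) = (5.75, 0), which is not an integer point.
(x_1,x_2)=(5,0): 4·5+6·0=20≤23, 1·5+2·0=5≤6, objective 35.
(x_1,x_2)=(4,1): 4·4+6·1=22≤23, 1·4+2·1=6≤6, objective 30.
(x_1,x_2)=(4,0): 4·4+6·0=16≤23, 1·4+2·0=4≤6, objective 28.
The best lattice point is (5,0), giving 35.

35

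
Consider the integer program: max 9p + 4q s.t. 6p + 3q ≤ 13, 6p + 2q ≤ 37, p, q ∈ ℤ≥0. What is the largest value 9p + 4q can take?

18

The continuous relaxation peaks at (2.17, 0) with value 19.50; rounding to a feasible lattice point costs some objective.
(p,q)=(2,0) is feasible, giving 18.
(p,q)=(1,1) is feasible, giving 13.
(p,q)=(1,0) is feasible, giving 9.
The best lattice point is (2,0), giving 18.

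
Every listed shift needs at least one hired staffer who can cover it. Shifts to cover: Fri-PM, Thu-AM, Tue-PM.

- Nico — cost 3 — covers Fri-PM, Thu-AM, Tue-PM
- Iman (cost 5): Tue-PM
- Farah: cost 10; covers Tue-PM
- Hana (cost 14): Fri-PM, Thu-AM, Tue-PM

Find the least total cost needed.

This is an integer covering problem.
Nico alone covers Fri-PM, Thu-AM, Tue-PM — every shift.
Total cost: 3.
No cover costs less than 3.

3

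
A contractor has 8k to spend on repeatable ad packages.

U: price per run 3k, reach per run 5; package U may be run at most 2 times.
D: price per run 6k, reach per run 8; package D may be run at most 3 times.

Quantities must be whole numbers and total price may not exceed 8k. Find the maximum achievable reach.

1×D: price 6 ≤ 8, reach 1·8 = 8.
2×U: price 6 ≤ 8, reach 2·5 = 10.
Best is 10.

10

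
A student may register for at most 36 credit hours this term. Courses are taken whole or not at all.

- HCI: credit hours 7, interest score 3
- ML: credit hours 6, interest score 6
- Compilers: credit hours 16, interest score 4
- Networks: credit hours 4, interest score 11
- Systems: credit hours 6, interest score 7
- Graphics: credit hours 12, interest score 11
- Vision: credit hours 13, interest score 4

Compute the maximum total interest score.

38

Allowing fractional choices, the relaxed optimum would be about 38.3, but courses are indivisible.
HCI + ML + Networks + Systems + Graphics: credit hours 7 + 6 + 4 + 6 + 12 = 35 ≤ 36, interest score 3 + 6 + 11 + 7 + 11 = 38.
ML + Networks + Systems + Graphics: credit hours 6 + 4 + 6 + 12 = 28 ≤ 36, interest score 6 + 11 + 7 + 11 = 35.
Networks + Systems + Graphics + Vision: credit hours 4 + 6 + 12 + 13 = 35 ≤ 36, interest score 11 + 7 + 11 + 4 = 33.
Best is HCI, ML, Networks, Systems, and Graphics with total interest score 38.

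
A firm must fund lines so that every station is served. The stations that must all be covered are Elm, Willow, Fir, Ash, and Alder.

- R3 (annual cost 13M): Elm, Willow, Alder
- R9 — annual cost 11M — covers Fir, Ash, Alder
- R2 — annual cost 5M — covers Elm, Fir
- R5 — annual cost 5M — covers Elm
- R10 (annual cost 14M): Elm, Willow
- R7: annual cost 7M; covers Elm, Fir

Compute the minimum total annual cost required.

The greedy cost-per-new-station heuristic would pick R2, R9, and R3 for 29, but a cheaper cover exists.
Choose R3 and R9: together they cover Elm, Willow, Fir, Ash, Alder — every station.
Total annual cost: 13 + 11 = 24.
No cover costs less than 24.

24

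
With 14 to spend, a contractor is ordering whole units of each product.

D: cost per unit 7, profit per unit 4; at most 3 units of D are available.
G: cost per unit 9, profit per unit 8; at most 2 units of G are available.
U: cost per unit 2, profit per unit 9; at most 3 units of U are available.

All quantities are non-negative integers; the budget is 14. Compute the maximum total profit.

31

This is a bounded integer knapsack.
Take 1×D and 3×U: cost 13 ≤ 14, profit 1·4 + 3·9 = 31.
U has the best ratio (9/2) and is taken to its limit of 3; remaining capacity is filled optimally with the others.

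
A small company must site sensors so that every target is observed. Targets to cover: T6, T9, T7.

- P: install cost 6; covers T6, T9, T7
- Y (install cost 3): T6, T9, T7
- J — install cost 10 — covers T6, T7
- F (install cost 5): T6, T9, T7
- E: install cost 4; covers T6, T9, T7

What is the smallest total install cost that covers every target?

This is a weighted set-cover instance.
Y alone covers T6, T9, T7 — every target.
Total install cost: 3.
No cover costs less than 3.

3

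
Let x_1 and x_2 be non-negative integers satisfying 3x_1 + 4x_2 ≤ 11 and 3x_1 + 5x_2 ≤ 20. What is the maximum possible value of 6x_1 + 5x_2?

18

The continuous relaxation peaks at (3.67, 0) with value 22.00; rounding to a feasible lattice point costs some objective.
(x_1,x_2)=(3,0): 3·3+4·0=9≤11, 3·3+5·0=9≤20, objective 18.
(x_1,x_2)=(2,1): 3·2+4·1=10≤11, 3·2+5·1=11≤20, objective 17.
(x_1,x_2)=(2,0): 3·2+4·0=6≤11, 3·2+5·0=6≤20, objective 12.
Maximum is 18 at (x_1,x_2)=(3,0).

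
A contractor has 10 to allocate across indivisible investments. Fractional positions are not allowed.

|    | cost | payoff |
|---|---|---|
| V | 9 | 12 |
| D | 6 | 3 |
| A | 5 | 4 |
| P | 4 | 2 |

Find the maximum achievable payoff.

12

Treat it as a binary knapsack problem.
Allowing fractional choices, the relaxed optimum would be about 12.8, but investments are indivisible.
V: cost 9 ≤ 10, payoff 12.
A + P: cost 5 + 4 = 9 ≤ 10, payoff 4 + 2 = 6.
Best is V with total payoff 12.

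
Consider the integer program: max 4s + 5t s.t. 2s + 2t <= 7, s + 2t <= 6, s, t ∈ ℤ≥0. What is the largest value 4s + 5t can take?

15

Relaxing integrality, the LP optimum is 16.50 at (s,t) = (1, 2.5), which is not an integer point.
(s,t)=(0,3): 2·0+2·3=6≤7, 1·0+2·3=6≤6, objective 15.
(s,t)=(1,2): 2·1+2·2=6≤7, 1·1+2·2=5≤6, objective 14.
(s,t)=(2,1): 2·2+2·1=6≤7, 1·2+2·1=4≤6, objective 13.
(s,t)=(0,2): 2·0+2·2=4≤7, 1·0+2·2=4≤6, objective 10.
No feasible integer point exceeds 15.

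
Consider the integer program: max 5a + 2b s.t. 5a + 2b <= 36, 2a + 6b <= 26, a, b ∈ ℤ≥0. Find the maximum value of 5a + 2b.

35

The continuous relaxation peaks at (7.2, 0) with value 36.00; rounding to a feasible lattice point costs some objective.
(a,b)=(7,0): 5·7+2·0=35≤36, 2·7+6·0=14≤26, objective 35.
(a,b)=(6,1): 5·6+2·1=32≤36, 2·6+6·1=18≤26, objective 32.
(a,b)=(6,0): 5·6+2·0=30≤36, 2·6+6·0=12≤26, objective 30.
The best lattice point is (7,0), giving 35.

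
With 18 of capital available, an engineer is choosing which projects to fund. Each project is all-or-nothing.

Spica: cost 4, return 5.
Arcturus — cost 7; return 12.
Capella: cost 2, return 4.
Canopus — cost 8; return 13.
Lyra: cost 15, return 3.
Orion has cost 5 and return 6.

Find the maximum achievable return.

29

Allowing fractional choices, the relaxed optimum would be about 30.2, but projects are indivisible.
Arcturus + Capella + Canopus: cost 7 + 2 + 8 = 17 ≤ 18, return 12 + 4 + 13 = 29.
Arcturus + Canopus: cost 7 + 8 = 15 ≤ 18, return 12 + 13 = 25.
Spica + Arcturus + Capella + Orion: cost 4 + 7 + 2 + 5 = 18 ≤ 18, return 5 + 12 + 4 + 6 = 27.
Best is Arcturus, Capella, and Canopus with total return 29.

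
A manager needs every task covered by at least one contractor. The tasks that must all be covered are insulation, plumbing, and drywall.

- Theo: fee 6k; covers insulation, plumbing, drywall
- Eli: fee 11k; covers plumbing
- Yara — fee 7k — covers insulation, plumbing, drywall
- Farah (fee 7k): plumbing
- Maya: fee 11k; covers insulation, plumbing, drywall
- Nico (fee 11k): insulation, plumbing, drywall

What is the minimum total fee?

6

Theo alone covers insulation, plumbing, drywall — every task.
Total fee: 6.
No cover costs less than 6.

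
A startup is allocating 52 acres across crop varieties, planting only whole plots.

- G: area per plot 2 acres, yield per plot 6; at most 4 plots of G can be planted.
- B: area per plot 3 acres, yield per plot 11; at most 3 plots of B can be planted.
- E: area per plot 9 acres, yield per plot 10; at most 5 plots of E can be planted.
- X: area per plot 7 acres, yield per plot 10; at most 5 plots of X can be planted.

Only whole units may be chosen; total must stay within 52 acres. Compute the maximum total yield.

107

3×G, 3×B, and 5×X: area 50 ≤ 52, yield 3·6 + 3·11 + 5·10 = 101.
4×G, 3×B, and 5×X: area 52 ≤ 52, yield 4·6 + 3·11 + 5·10 = 107.
Best is 107.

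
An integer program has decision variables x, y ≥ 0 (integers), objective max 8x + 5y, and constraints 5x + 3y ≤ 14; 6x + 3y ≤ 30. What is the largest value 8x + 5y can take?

23

The continuous relaxation peaks at (0, 4.67) with value 23.33; rounding to a feasible lattice point costs some objective.
(x,y)=(1,3): 5·1+3·3=14≤14, 6·1+3·3=15≤30, objective 23.
(x,y)=(0,4): 5·0+3·4=12≤14, 6·0+3·4=12≤30, objective 20.
(x,y)=(1,2): 5·1+3·2=11≤14, 6·1+3·2=12≤30, objective 18.
Maximum is 23 at (x,y)=(1,3).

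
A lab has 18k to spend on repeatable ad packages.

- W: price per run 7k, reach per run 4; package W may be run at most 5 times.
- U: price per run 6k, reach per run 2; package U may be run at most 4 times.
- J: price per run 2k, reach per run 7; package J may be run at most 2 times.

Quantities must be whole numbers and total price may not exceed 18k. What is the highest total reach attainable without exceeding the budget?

J has the best ratio (7/2); taking only J gives at most 2×7 = 14 (stopped by the supply cap of 2).
Mixing does better — 2×W and 2×J: price 18 ≤ 18, reach 2·4 + 2·7 = 22.

22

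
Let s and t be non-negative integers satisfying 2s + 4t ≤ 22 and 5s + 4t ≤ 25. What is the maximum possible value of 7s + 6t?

37

(s,t)=(1,5): 2·1+4·5=22≤22, 5·1+4·5=25≤25, objective 37.
(s,t)=(1,4): 2·1+4·4=18≤22, 5·1+4·4=21≤25, objective 31.
Maximum is 37 at (s,t)=(1,5).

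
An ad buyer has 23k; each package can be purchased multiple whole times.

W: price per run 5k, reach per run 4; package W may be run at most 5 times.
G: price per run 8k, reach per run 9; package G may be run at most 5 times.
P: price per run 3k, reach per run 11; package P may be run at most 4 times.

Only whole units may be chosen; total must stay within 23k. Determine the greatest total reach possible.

53

P has the best ratio (11/3); taking only P gives at most 4×11 = 44 (stopped by the supply cap of 4).
Mixing does better — 1×G and 4×P: price 20 ≤ 23, reach 1·9 + 4·11 = 53.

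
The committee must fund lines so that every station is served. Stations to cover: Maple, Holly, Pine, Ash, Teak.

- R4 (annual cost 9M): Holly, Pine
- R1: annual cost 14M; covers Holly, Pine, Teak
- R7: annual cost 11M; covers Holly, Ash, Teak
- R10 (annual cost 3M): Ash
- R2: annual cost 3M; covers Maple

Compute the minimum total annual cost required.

The greedy cost-per-new-station heuristic would pick R10, R2, R4, and R7 for 26, but a cheaper cover exists.
Choose R1, R10, and R2: together they cover Maple, Holly, Pine, Ash, Teak — every station.
Total annual cost: 14 + 3 + 3 = 20.
No cover costs less than 20.

20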